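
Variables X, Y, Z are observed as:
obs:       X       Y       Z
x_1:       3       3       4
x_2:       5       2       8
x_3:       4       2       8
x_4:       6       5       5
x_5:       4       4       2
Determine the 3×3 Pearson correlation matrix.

Step 1 — column means:
  mean(X) = (3 + 5 + 4 + 6 + 4) / 5 = 22/5 = 4.4
  mean(Y) = (3 + 2 + 2 + 5 + 4) / 5 = 16/5 = 3.2
  mean(Z) = (4 + 8 + 8 + 5 + 2) / 5 = 27/5 = 5.4

Step 2 — sample variances and covariances s[i,j] = (1/(n-1)) · Σ_k (x_{k,i} - mean_i) · (x_{k,j} - mean_j), with n-1 = 4:
  s[X,X] = ((-1.4)·(-1.4) + (0.6)·(0.6) + (-0.4)·(-0.4) + (1.6)·(1.6) + (-0.4)·(-0.4)) / 4 = 5.2/4 = 1.3
  s[X,Y] = ((-1.4)·(-0.2) + (0.6)·(-1.2) + (-0.4)·(-1.2) + (1.6)·(1.8) + (-0.4)·(0.8)) / 4 = 2.6/4 = 0.65
  s[X,Z] = ((-1.4)·(-1.4) + (0.6)·(2.6) + (-0.4)·(2.6) + (1.6)·(-0.4) + (-0.4)·(-3.4)) / 4 = 3.2/4 = 0.8
  s[Y,Y] = ((-0.2)·(-0.2) + (-1.2)·(-1.2) + (-1.2)·(-1.2) + (1.8)·(1.8) + (0.8)·(0.8)) / 4 = 6.8/4 = 1.7
  s[Y,Z] = ((-0.2)·(-1.4) + (-1.2)·(2.6) + (-1.2)·(2.6) + (1.8)·(-0.4) + (0.8)·(-3.4)) / 4 = -9.4/4 = -2.35
  s[Z,Z] = ((-1.4)·(-1.4) + (2.6)·(2.6) + (2.6)·(2.6) + (-0.4)·(-0.4) + (-3.4)·(-3.4)) / 4 = 27.2/4 = 6.8
  Sample standard deviations s_i = √(s[i,i]):
  s(X) = √(1.3) = 1.1402
  s(Y) = √(1.7) = 1.3038
  s(Z) = √(6.8) = 2.6077

Step 3 — r_{ij} = s_{ij} / (s_i · s_j):
  r[X,X] = 1 (diagonal).
  r[X,Y] = 0.65 / (1.1402 · 1.3038) = 0.65 / 1.4866 = 0.4372
  r[X,Z] = 0.8 / (1.1402 · 2.6077) = 0.8 / 2.9732 = 0.2691
  r[Y,Y] = 1 (diagonal).
  r[Y,Z] = -2.35 / (1.3038 · 2.6077) = -2.35 / 3.4 = -0.6912
  r[Z,Z] = 1 (diagonal).

R is symmetric with unit diagonal. Assembling:

R = [[1, 0.4372, 0.2691],
 [0.4372, 1, -0.6912],
 [0.2691, -0.6912, 1]]


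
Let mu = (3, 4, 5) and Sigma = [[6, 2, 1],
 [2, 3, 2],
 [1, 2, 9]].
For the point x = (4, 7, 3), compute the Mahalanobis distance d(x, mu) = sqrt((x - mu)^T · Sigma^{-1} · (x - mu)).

Step 1 — centre the observation: (x - mu) = (1, 3, -2).

Step 2 — invert Sigma (cofactor / det for 3×3, or solve directly):
  Sigma^{-1} = [[0.215, -0.1495, 0.0093],
 [-0.1495, 0.4953, -0.0935],
 [0.0093, -0.0935, 0.1308]].

Step 3 — form the quadratic (x - mu)^T · Sigma^{-1} · (x - mu):
  Sigma^{-1} · (x - mu) = (-0.2523, 1.5234, -0.5327).
  (x - mu)^T · [Sigma^{-1} · (x - mu)] = (1)·(-0.2523) + (3)·(1.5234) + (-2)·(-0.5327) = 5.3832.

Step 4 — take square root: d = √(5.3832) ≈ 2.3202.

d(x, mu) = √(5.3832) ≈ 2.3202


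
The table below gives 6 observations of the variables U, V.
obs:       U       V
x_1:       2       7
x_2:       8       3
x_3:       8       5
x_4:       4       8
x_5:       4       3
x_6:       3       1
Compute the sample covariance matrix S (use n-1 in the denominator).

Step 1 — column means:
  mean(U) = (2 + 8 + 8 + 4 + 4 + 3) / 6 = 29/6 = 4.8333
  mean(V) = (7 + 3 + 5 + 8 + 3 + 1) / 6 = 27/6 = 4.5

Step 2 — sample covariance S[i,j] = (1/(n-1)) · Σ_k (x_{k,i} - mean_i) · (x_{k,j} - mean_j), with n-1 = 5.
  S[U,U] = ((-2.8333)·(-2.8333) + (3.1667)·(3.1667) + (3.1667)·(3.1667) + (-0.8333)·(-0.8333) + (-0.8333)·(-0.8333) + (-1.8333)·(-1.8333)) / 5 = 32.8333/5 = 6.5667
  S[U,V] = ((-2.8333)·(2.5) + (3.1667)·(-1.5) + (3.1667)·(0.5) + (-0.8333)·(3.5) + (-0.8333)·(-1.5) + (-1.8333)·(-3.5)) / 5 = -5.5/5 = -1.1
  S[V,V] = ((2.5)·(2.5) + (-1.5)·(-1.5) + (0.5)·(0.5) + (3.5)·(3.5) + (-1.5)·(-1.5) + (-3.5)·(-3.5)) / 5 = 35.5/5 = 7.1

S is symmetric (S[j,i] = S[i,j]). Assembling:

S = [[6.5667, -1.1],
 [-1.1, 7.1]]


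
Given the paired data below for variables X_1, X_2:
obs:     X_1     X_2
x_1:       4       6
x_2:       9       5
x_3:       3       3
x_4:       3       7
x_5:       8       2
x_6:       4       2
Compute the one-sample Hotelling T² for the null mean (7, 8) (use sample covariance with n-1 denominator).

Step 1 — sample mean vector:
  mean(X_1) = (4 + 9 + 3 + 3 + 8 + 4) / 6 = 31/6 = 5.1667
  mean(X_2) = (6 + 5 + 3 + 7 + 2 + 2) / 6 = 25/6 = 4.1667
  x̄ = (5.1667, 4.1667),  deviation x̄ - mu_0 = (5.1667, 4.1667) - (7, 8) = (-1.8333, -3.8333).

Step 2 — sample covariance matrix, S[i,j] = (1/(n-1)) · Σ_k (x_{k,i} - mean_i) · (x_{k,j} - mean_j), divisor n-1 = 5:
  S[X_1,X_1] = ((-1.1667)·(-1.1667) + (3.8333)·(3.8333) + (-2.1667)·(-2.1667) + (-2.1667)·(-2.1667) + (2.8333)·(2.8333) + (-1.1667)·(-1.1667)) / 5 = 34.8333/5 = 6.9667
  S[X_1,X_2] = ((-1.1667)·(1.8333) + (3.8333)·(0.8333) + (-2.1667)·(-1.1667) + (-2.1667)·(2.8333) + (2.8333)·(-2.1667) + (-1.1667)·(-2.1667)) / 5 = -6.1667/5 = -1.2333
  S[X_2,X_2] = ((1.8333)·(1.8333) + (0.8333)·(0.8333) + (-1.1667)·(-1.1667) + (2.8333)·(2.8333) + (-2.1667)·(-2.1667) + (-2.1667)·(-2.1667)) / 5 = 22.8333/5 = 4.5667
  S = [[6.9667, -1.2333],
 [-1.2333, 4.5667]].

Step 3 — invert S. det(S) = 6.9667·4.5667 - (-1.2333)² = 30.2933.
  S^{-1} = (1/det) · [[d, -b], [-b, a]] = [[0.1507, 0.0407],
 [0.0407, 0.23]].

Step 4 — quadratic form (x̄ - mu_0)^T · S^{-1} · (x̄ - mu_0):
  S^{-1} · (x̄ - mu_0) = (-0.4324, -0.9562),
  (x̄ - mu_0)^T · [...] = (-1.8333)·(-0.4324) + (-3.8333)·(-0.9562) = 4.4583.

Step 5 — scale by n: T² = 6 · 4.4583 = 26.7496.

T² ≈ 26.7496


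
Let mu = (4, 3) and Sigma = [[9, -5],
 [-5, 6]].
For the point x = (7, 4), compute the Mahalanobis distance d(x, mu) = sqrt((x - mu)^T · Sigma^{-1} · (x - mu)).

Step 1 — centre the observation: (x - mu) = (3, 1).

Step 2 — invert Sigma. det(Sigma) = 9·6 - (-5)² = 29.
  Sigma^{-1} = (1/det) · [[d, -b], [-b, a]] = [[0.2069, 0.1724],
 [0.1724, 0.3103]].

Step 3 — form the quadratic (x - mu)^T · Sigma^{-1} · (x - mu):
  Sigma^{-1} · (x - mu) = (0.7931, 0.8276).
  (x - mu)^T · [Sigma^{-1} · (x - mu)] = (3)·(0.7931) + (1)·(0.8276) = 3.2069.

Step 4 — take square root: d = √(3.2069) ≈ 1.7908.

d(x, mu) = √(3.2069) ≈ 1.7908


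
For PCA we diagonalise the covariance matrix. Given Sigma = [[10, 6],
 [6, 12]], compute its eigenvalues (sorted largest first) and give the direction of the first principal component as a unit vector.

Step 1 — characteristic polynomial of 2×2 Sigma:
  det(Sigma - λI) = λ² - trace · λ + det = 0.
  trace = 10 + 12 = 22, det = 10·12 - (6)² = 84.
Step 2 — discriminant:
  Δ = trace² - 4·det = 484 - 336 = 148.
Step 3 — eigenvalues:
  λ = (trace ± √Δ)/2 = (22 ± 12.1655)/2,
  λ_1 = 17.0828,  λ_2 = 4.9172.

Step 4 — unit eigenvector for λ_1: solve (Sigma - λ_1 I)v = 0. First row:
  (10 - 17.0828)·v_x + (6)·v_y = 0, i.e. (-7.0828)·v_x + (6)·v_y = 0,
  so v ∝ (b, λ_1 - a) = (6, 7.0828) = u.
  ||u|| = √((6)² + (7.0828)²) = √(86.1655) ≈ 9.2825,
  v_1 = u/||u|| ≈ (0.6464, 0.763) (||v_1|| = 1).

λ_1 = 17.0828,  λ_2 = 4.9172;  v_1 ≈ (0.6464, 0.763)


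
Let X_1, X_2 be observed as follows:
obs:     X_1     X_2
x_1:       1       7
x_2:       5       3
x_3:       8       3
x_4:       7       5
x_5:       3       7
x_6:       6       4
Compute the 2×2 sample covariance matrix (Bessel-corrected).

Step 1 — column means:
  mean(X_1) = (1 + 5 + 8 + 7 + 3 + 6) / 6 = 30/6 = 5
  mean(X_2) = (7 + 3 + 3 + 5 + 7 + 4) / 6 = 29/6 = 4.8333

Step 2 — sample covariance S[i,j] = (1/(n-1)) · Σ_k (x_{k,i} - mean_i) · (x_{k,j} - mean_j), with n-1 = 5.
  S[X_1,X_1] = ((-4)·(-4) + (0)·(0) + (3)·(3) + (2)·(2) + (-2)·(-2) + (1)·(1)) / 5 = 34/5 = 6.8
  S[X_1,X_2] = ((-4)·(2.1667) + (0)·(-1.8333) + (3)·(-1.8333) + (2)·(0.1667) + (-2)·(2.1667) + (1)·(-0.8333)) / 5 = -19/5 = -3.8
  S[X_2,X_2] = ((2.1667)·(2.1667) + (-1.8333)·(-1.8333) + (-1.8333)·(-1.8333) + (0.1667)·(0.1667) + (2.1667)·(2.1667) + (-0.8333)·(-0.8333)) / 5 = 16.8333/5 = 3.3667

S is symmetric (S[j,i] = S[i,j]). Assembling:

S = [[6.8, -3.8],
 [-3.8, 3.3667]]


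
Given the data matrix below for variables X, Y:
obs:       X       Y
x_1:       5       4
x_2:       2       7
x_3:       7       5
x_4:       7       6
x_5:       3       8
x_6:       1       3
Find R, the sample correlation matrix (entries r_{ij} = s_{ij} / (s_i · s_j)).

Step 1 — column means:
  mean(X) = (5 + 2 + 7 + 7 + 3 + 1) / 6 = 25/6 = 4.1667
  mean(Y) = (4 + 7 + 5 + 6 + 8 + 3) / 6 = 33/6 = 5.5

Step 2 — sample variances and covariances s[i,j] = (1/(n-1)) · Σ_k (x_{k,i} - mean_i) · (x_{k,j} - mean_j), with n-1 = 5:
  s[X,X] = ((0.8333)·(0.8333) + (-2.1667)·(-2.1667) + (2.8333)·(2.8333) + (2.8333)·(2.8333) + (-1.1667)·(-1.1667) + (-3.1667)·(-3.1667)) / 5 = 32.8333/5 = 6.5667
  s[X,Y] = ((0.8333)·(-1.5) + (-2.1667)·(1.5) + (2.8333)·(-0.5) + (2.8333)·(0.5) + (-1.1667)·(2.5) + (-3.1667)·(-2.5)) / 5 = 0.5/5 = 0.1
  s[Y,Y] = ((-1.5)·(-1.5) + (1.5)·(1.5) + (-0.5)·(-0.5) + (0.5)·(0.5) + (2.5)·(2.5) + (-2.5)·(-2.5)) / 5 = 17.5/5 = 3.5
  Sample standard deviations s_i = √(s[i,i]):
  s(X) = √(6.5667) = 2.5626
  s(Y) = √(3.5) = 1.8708

Step 3 — r_{ij} = s_{ij} / (s_i · s_j):
  r[X,X] = 1 (diagonal).
  r[X,Y] = 0.1 / (2.5626 · 1.8708) = 0.1 / 4.7941 = 0.0209
  r[Y,Y] = 1 (diagonal).

R is symmetric with unit diagonal. Assembling:

R = [[1, 0.0209],
 [0.0209, 1]]


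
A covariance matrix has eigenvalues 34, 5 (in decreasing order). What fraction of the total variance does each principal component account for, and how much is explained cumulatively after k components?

Step 1 — total variance = trace(Sigma) = Σ λ_i = 34 + 5 = 39.

Step 2 — fraction explained by component i = λ_i / Σ λ:
  PC1: 34/39 = 0.8718
  PC2: 5/39 = 0.1282

Step 3 — cumulative fraction after k components = (λ_1 + ... + λ_k) / Σ λ:
  k = 1: 34/39 = 0.8718
  k = 2: (34 + 5)/39 = 39/39 = 1

Summary (fraction, with percent):

explained: PC1 0.8718 (87.18%), PC2 0.1282 (12.82%);  cumulative: 0.8718, 1


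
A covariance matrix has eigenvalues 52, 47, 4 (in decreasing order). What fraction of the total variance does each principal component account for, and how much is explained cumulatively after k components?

Step 1 — total variance = trace(Sigma) = Σ λ_i = 52 + 47 + 4 = 103.

Step 2 — fraction explained by component i = λ_i / Σ λ:
  PC1: 52/103 = 0.5049
  PC2: 47/103 = 0.4563
  PC3: 4/103 = 0.0388

Step 3 — cumulative fraction after k components = (λ_1 + ... + λ_k) / Σ λ:
  k = 1: 52/103 = 0.5049
  k = 2: (52 + 47)/103 = 99/103 = 0.9612
  k = 3: (52 + 47 + 4)/103 = 103/103 = 1

Summary (fraction, with percent):

explained: PC1 0.5049 (50.49%), PC2 0.4563 (45.63%), PC3 0.0388 (3.88%);  cumulative: 0.5049, 0.9612, 1


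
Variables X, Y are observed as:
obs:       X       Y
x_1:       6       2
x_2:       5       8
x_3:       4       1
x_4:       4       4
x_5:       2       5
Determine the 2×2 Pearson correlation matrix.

Step 1 — column means:
  mean(X) = (6 + 5 + 4 + 4 + 2) / 5 = 21/5 = 4.2
  mean(Y) = (2 + 8 + 1 + 4 + 5) / 5 = 20/5 = 4

Step 2 — sample variances and covariances s[i,j] = (1/(n-1)) · Σ_k (x_{k,i} - mean_i) · (x_{k,j} - mean_j), with n-1 = 4:
  s[X,X] = ((1.8)·(1.8) + (0.8)·(0.8) + (-0.2)·(-0.2) + (-0.2)·(-0.2) + (-2.2)·(-2.2)) / 4 = 8.8/4 = 2.2
  s[X,Y] = ((1.8)·(-2) + (0.8)·(4) + (-0.2)·(-3) + (-0.2)·(0) + (-2.2)·(1)) / 4 = -2/4 = -0.5
  s[Y,Y] = ((-2)·(-2) + (4)·(4) + (-3)·(-3) + (0)·(0) + (1)·(1)) / 4 = 30/4 = 7.5
  Sample standard deviations s_i = √(s[i,i]):
  s(X) = √(2.2) = 1.4832
  s(Y) = √(7.5) = 2.7386

Step 3 — r_{ij} = s_{ij} / (s_i · s_j):
  r[X,X] = 1 (diagonal).
  r[X,Y] = -0.5 / (1.4832 · 2.7386) = -0.5 / 4.062 = -0.1231
  r[Y,Y] = 1 (diagonal).

R is symmetric with unit diagonal. Assembling:

R = [[1, -0.1231],
 [-0.1231, 1]]


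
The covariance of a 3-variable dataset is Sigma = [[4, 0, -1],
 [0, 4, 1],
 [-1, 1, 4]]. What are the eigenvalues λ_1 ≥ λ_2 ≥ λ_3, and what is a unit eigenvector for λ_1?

Step 1 — characteristic polynomial p(λ) = det(λI - Sigma) = λ³ - tr·λ² + c_1·λ - det, where tr = trace, c_1 = sum of the principal 2×2 minors, det = det(Sigma):
  tr = 4 + 4 + 4 = 12,
  c_1 = (4·4 - (0)²) + (4·4 - (-1)²) + (4·4 - (1)²) = 16 + 15 + 15 = 46,
  det = 4·(4·4 - (1)²) - (0)·((0)·4 - (1)·(-1)) + (-1)·((0)·(1) - 4·(-1)) = 4·(15) - (0)·(1) + (-1)·(4) = 56.
  So p(λ) = λ³ - 12λ² + 46λ - 56.
Step 2 — look for an integer root (rational root theorem: any rational root is an integer divisor of 56). Testing λ = 4:
  p(4) = 64 - 192 + 184 - 56 = 0  ✓
  Dividing out (λ - 4): p(λ) = (λ - 4)(λ² - 8λ + 14).
Step 3 — remaining eigenvalues from the quadratic λ² - 8λ + 14 = 0:
  Δ = 8² - 4·14 = 64 - 56 = 8,  λ = (8 ± √8)/2 = (8 ± 2.8284)/2 ≈ 5.4142 or 2.5858.
  Sorted: λ_1 = 5.4142,  λ_2 = 4,  λ_3 = 2.5858  (check: sum = 12 = tr ✓).

Step 4 — unit eigenvector for λ_1 ≈ 5.4142: v spans the null space of (Sigma - λ_1 I), whose rows are
  r_1 = (-1.4142, 0, -1),  r_2 = (0, -1.4142, 1),  r_3 = (-1, 1, -1.4142).
  v is orthogonal to every row, so take v ∝ r_1 × r_2 = ((0)·(1) - (-1)·(-1.4142), (-1)·(0) - (-1.4142)·(1), (-1.4142)·(-1.4142) - (0)·(0)) ≈ (-1.4142, 1.4142, 2).
  Rescale (multiply by -1 so the first nonzero entry is positive): u = (1.4142, -1.4142, -2).
  ||u|| = √((1.4142)² + (-1.4142)² + (-2)²) = √(8) ≈ 2.8284,  v_1 = u/||u|| ≈ (0.5, -0.5, -0.7071) (||v_1|| = 1).

λ_1 = 5.4142,  λ_2 = 4,  λ_3 = 2.5858;  v_1 ≈ (0.5, -0.5, -0.7071)


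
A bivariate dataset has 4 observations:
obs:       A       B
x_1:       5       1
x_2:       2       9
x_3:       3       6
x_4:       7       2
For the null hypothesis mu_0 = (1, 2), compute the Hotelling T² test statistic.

Step 1 — sample mean vector:
  mean(A) = (5 + 2 + 3 + 7) / 4 = 17/4 = 4.25
  mean(B) = (1 + 9 + 6 + 2) / 4 = 18/4 = 4.5
  x̄ = (4.25, 4.5),  deviation x̄ - mu_0 = (4.25, 4.5) - (1, 2) = (3.25, 2.5).

Step 2 — sample covariance matrix, S[i,j] = (1/(n-1)) · Σ_k (x_{k,i} - mean_i) · (x_{k,j} - mean_j), divisor n-1 = 3:
  S[A,A] = ((0.75)·(0.75) + (-2.25)·(-2.25) + (-1.25)·(-1.25) + (2.75)·(2.75)) / 3 = 14.75/3 = 4.9167
  S[A,B] = ((0.75)·(-3.5) + (-2.25)·(4.5) + (-1.25)·(1.5) + (2.75)·(-2.5)) / 3 = -21.5/3 = -7.1667
  S[B,B] = ((-3.5)·(-3.5) + (4.5)·(4.5) + (1.5)·(1.5) + (-2.5)·(-2.5)) / 3 = 41/3 = 13.6667
  S = [[4.9167, -7.1667],
 [-7.1667, 13.6667]].

Step 3 — invert S. det(S) = 4.9167·13.6667 - (-7.1667)² = 15.8333.
  S^{-1} = (1/det) · [[d, -b], [-b, a]] = [[0.8632, 0.4526],
 [0.4526, 0.3105]].

Step 4 — quadratic form (x̄ - mu_0)^T · S^{-1} · (x̄ - mu_0):
  S^{-1} · (x̄ - mu_0) = (3.9368, 2.2474),
  (x̄ - mu_0)^T · [...] = (3.25)·(3.9368) + (2.5)·(2.2474) = 18.4132.

Step 5 — scale by n: T² = 4 · 18.4132 = 73.6526.

T² ≈ 73.6526


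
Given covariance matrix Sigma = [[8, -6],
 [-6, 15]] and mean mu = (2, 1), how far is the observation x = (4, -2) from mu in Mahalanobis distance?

Step 1 — centre the observation: (x - mu) = (2, -3).

Step 2 — invert Sigma. det(Sigma) = 8·15 - (-6)² = 84.
  Sigma^{-1} = (1/det) · [[d, -b], [-b, a]] = [[0.1786, 0.0714],
 [0.0714, 0.0952]].

Step 3 — form the quadratic (x - mu)^T · Sigma^{-1} · (x - mu):
  Sigma^{-1} · (x - mu) = (0.1429, -0.1429).
  (x - mu)^T · [Sigma^{-1} · (x - mu)] = (2)·(0.1429) + (-3)·(-0.1429) = 0.7143.

Step 4 — take square root: d = √(0.7143) ≈ 0.8452.

d(x, mu) = √(0.7143) ≈ 0.8452


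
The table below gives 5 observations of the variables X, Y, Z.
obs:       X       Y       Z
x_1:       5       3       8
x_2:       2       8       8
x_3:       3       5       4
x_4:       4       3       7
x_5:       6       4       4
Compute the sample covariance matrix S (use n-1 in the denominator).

Step 1 — column means:
  mean(X) = (5 + 2 + 3 + 4 + 6) / 5 = 20/5 = 4
  mean(Y) = (3 + 8 + 5 + 3 + 4) / 5 = 23/5 = 4.6
  mean(Z) = (8 + 8 + 4 + 7 + 4) / 5 = 31/5 = 6.2

Step 2 — sample covariance S[i,j] = (1/(n-1)) · Σ_k (x_{k,i} - mean_i) · (x_{k,j} - mean_j), with n-1 = 4.
  S[X,X] = ((1)·(1) + (-2)·(-2) + (-1)·(-1) + (0)·(0) + (2)·(2)) / 4 = 10/4 = 2.5
  S[X,Y] = ((1)·(-1.6) + (-2)·(3.4) + (-1)·(0.4) + (0)·(-1.6) + (2)·(-0.6)) / 4 = -10/4 = -2.5
  S[X,Z] = ((1)·(1.8) + (-2)·(1.8) + (-1)·(-2.2) + (0)·(0.8) + (2)·(-2.2)) / 4 = -4/4 = -1
  S[Y,Y] = ((-1.6)·(-1.6) + (3.4)·(3.4) + (0.4)·(0.4) + (-1.6)·(-1.6) + (-0.6)·(-0.6)) / 4 = 17.2/4 = 4.3
  S[Y,Z] = ((-1.6)·(1.8) + (3.4)·(1.8) + (0.4)·(-2.2) + (-1.6)·(0.8) + (-0.6)·(-2.2)) / 4 = 2.4/4 = 0.6
  S[Z,Z] = ((1.8)·(1.8) + (1.8)·(1.8) + (-2.2)·(-2.2) + (0.8)·(0.8) + (-2.2)·(-2.2)) / 4 = 16.8/4 = 4.2

S is symmetric (S[j,i] = S[i,j]). Assembling:

S = [[2.5, -2.5, -1],
 [-2.5, 4.3, 0.6],
 [-1, 0.6, 4.2]]


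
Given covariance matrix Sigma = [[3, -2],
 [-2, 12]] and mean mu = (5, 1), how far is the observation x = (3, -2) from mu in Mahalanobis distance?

Step 1 — centre the observation: (x - mu) = (-2, -3).

Step 2 — invert Sigma. det(Sigma) = 3·12 - (-2)² = 32.
  Sigma^{-1} = (1/det) · [[d, -b], [-b, a]] = [[0.375, 0.0625],
 [0.0625, 0.0938]].

Step 3 — form the quadratic (x - mu)^T · Sigma^{-1} · (x - mu):
  Sigma^{-1} · (x - mu) = (-0.9375, -0.4062).
  (x - mu)^T · [Sigma^{-1} · (x - mu)] = (-2)·(-0.9375) + (-3)·(-0.4062) = 3.0938.

Step 4 — take square root: d = √(3.0938) ≈ 1.7589.

d(x, mu) = √(3.0938) ≈ 1.7589


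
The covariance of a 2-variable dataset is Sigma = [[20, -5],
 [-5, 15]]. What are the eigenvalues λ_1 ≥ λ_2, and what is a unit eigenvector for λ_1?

Step 1 — characteristic polynomial of 2×2 Sigma:
  det(Sigma - λI) = λ² - trace · λ + det = 0.
  trace = 20 + 15 = 35, det = 20·15 - (-5)² = 275.
Step 2 — discriminant:
  Δ = trace² - 4·det = 1225 - 1100 = 125.
Step 3 — eigenvalues:
  λ = (trace ± √Δ)/2 = (35 ± 11.1803)/2,
  λ_1 = 23.0902,  λ_2 = 11.9098.

Step 4 — unit eigenvector for λ_1: solve (Sigma - λ_1 I)v = 0. First row:
  (20 - 23.0902)·v_x + (-5)·v_y = 0, i.e. (-3.0902)·v_x + (-5)·v_y = 0,
  so v ∝ (b, λ_1 - a) = (-5, 3.0902); multiply by -1 so the first entry is positive: u = (5, -3.0902).
  ||u|| = √((5)² + (-3.0902)²) = √(34.5492) ≈ 5.8779,
  v_1 = u/||u|| ≈ (0.8507, -0.5257) (||v_1|| = 1).

λ_1 = 23.0902,  λ_2 = 11.9098;  v_1 ≈ (0.8507, -0.5257)


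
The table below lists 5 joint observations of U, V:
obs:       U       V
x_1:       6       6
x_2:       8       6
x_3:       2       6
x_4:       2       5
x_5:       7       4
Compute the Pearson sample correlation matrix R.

Step 1 — column means:
  mean(U) = (6 + 8 + 2 + 2 + 7) / 5 = 25/5 = 5
  mean(V) = (6 + 6 + 6 + 5 + 4) / 5 = 27/5 = 5.4

Step 2 — sample variances and covariances s[i,j] = (1/(n-1)) · Σ_k (x_{k,i} - mean_i) · (x_{k,j} - mean_j), with n-1 = 4:
  s[U,U] = ((1)·(1) + (3)·(3) + (-3)·(-3) + (-3)·(-3) + (2)·(2)) / 4 = 32/4 = 8
  s[U,V] = ((1)·(0.6) + (3)·(0.6) + (-3)·(0.6) + (-3)·(-0.4) + (2)·(-1.4)) / 4 = -1/4 = -0.25
  s[V,V] = ((0.6)·(0.6) + (0.6)·(0.6) + (0.6)·(0.6) + (-0.4)·(-0.4) + (-1.4)·(-1.4)) / 4 = 3.2/4 = 0.8
  Sample standard deviations s_i = √(s[i,i]):
  s(U) = √(8) = 2.8284
  s(V) = √(0.8) = 0.8944

Step 3 — r_{ij} = s_{ij} / (s_i · s_j):
  r[U,U] = 1 (diagonal).
  r[U,V] = -0.25 / (2.8284 · 0.8944) = -0.25 / 2.5298 = -0.0988
  r[V,V] = 1 (diagonal).

R is symmetric with unit diagonal. Assembling:

R = [[1, -0.0988],
 [-0.0988, 1]]


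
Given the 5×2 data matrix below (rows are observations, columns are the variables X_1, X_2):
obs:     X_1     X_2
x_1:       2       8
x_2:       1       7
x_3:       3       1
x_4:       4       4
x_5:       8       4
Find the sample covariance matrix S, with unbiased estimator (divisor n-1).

Step 1 — column means:
  mean(X_1) = (2 + 1 + 3 + 4 + 8) / 5 = 18/5 = 3.6
  mean(X_2) = (8 + 7 + 1 + 4 + 4) / 5 = 24/5 = 4.8

Step 2 — sample covariance S[i,j] = (1/(n-1)) · Σ_k (x_{k,i} - mean_i) · (x_{k,j} - mean_j), with n-1 = 4.
  S[X_1,X_1] = ((-1.6)·(-1.6) + (-2.6)·(-2.6) + (-0.6)·(-0.6) + (0.4)·(0.4) + (4.4)·(4.4)) / 4 = 29.2/4 = 7.3
  S[X_1,X_2] = ((-1.6)·(3.2) + (-2.6)·(2.2) + (-0.6)·(-3.8) + (0.4)·(-0.8) + (4.4)·(-0.8)) / 4 = -12.4/4 = -3.1
  S[X_2,X_2] = ((3.2)·(3.2) + (2.2)·(2.2) + (-3.8)·(-3.8) + (-0.8)·(-0.8) + (-0.8)·(-0.8)) / 4 = 30.8/4 = 7.7

S is symmetric (S[j,i] = S[i,j]). Assembling:

S = [[7.3, -3.1],
 [-3.1, 7.7]]


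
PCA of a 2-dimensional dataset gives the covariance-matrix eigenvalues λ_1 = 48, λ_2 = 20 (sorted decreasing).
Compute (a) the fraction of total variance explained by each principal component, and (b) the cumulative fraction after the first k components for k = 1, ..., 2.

Step 1 — total variance = trace(Sigma) = Σ λ_i = 48 + 20 = 68.

Step 2 — fraction explained by component i = λ_i / Σ λ:
  PC1: 48/68 = 0.7059
  PC2: 20/68 = 0.2941

Step 3 — cumulative fraction after k components = (λ_1 + ... + λ_k) / Σ λ:
  k = 1: 48/68 = 0.7059
  k = 2: (48 + 20)/68 = 68/68 = 1

Summary (fraction, with percent):

explained: PC1 0.7059 (70.59%), PC2 0.2941 (29.41%);  cumulative: 0.7059, 1


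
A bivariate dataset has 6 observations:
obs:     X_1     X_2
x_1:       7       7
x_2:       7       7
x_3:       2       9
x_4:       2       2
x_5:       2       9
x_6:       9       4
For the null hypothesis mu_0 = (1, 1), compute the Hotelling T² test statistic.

Step 1 — sample mean vector:
  mean(X_1) = (7 + 7 + 2 + 2 + 2 + 9) / 6 = 29/6 = 4.8333
  mean(X_2) = (7 + 7 + 9 + 2 + 9 + 4) / 6 = 38/6 = 6.3333
  x̄ = (4.8333, 6.3333),  deviation x̄ - mu_0 = (4.8333, 6.3333) - (1, 1) = (3.8333, 5.3333).

Step 2 — sample covariance matrix, S[i,j] = (1/(n-1)) · Σ_k (x_{k,i} - mean_i) · (x_{k,j} - mean_j), divisor n-1 = 5:
  S[X_1,X_1] = ((2.1667)·(2.1667) + (2.1667)·(2.1667) + (-2.8333)·(-2.8333) + (-2.8333)·(-2.8333) + (-2.8333)·(-2.8333) + (4.1667)·(4.1667)) / 5 = 50.8333/5 = 10.1667
  S[X_1,X_2] = ((2.1667)·(0.6667) + (2.1667)·(0.6667) + (-2.8333)·(2.6667) + (-2.8333)·(-4.3333) + (-2.8333)·(2.6667) + (4.1667)·(-2.3333)) / 5 = -9.6667/5 = -1.9333
  S[X_2,X_2] = ((0.6667)·(0.6667) + (0.6667)·(0.6667) + (2.6667)·(2.6667) + (-4.3333)·(-4.3333) + (2.6667)·(2.6667) + (-2.3333)·(-2.3333)) / 5 = 39.3333/5 = 7.8667
  S = [[10.1667, -1.9333],
 [-1.9333, 7.8667]].

Step 3 — invert S. det(S) = 10.1667·7.8667 - (-1.9333)² = 76.24.
  S^{-1} = (1/det) · [[d, -b], [-b, a]] = [[0.1032, 0.0254],
 [0.0254, 0.1334]].

Step 4 — quadratic form (x̄ - mu_0)^T · S^{-1} · (x̄ - mu_0):
  S^{-1} · (x̄ - mu_0) = (0.5308, 0.8084),
  (x̄ - mu_0)^T · [...] = (3.8333)·(0.5308) + (5.3333)·(0.8084) = 6.3462.

Step 5 — scale by n: T² = 6 · 6.3462 = 38.0771.

T² ≈ 38.0771


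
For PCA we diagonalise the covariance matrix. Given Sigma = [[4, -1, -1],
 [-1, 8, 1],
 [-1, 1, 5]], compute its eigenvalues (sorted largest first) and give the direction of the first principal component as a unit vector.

Step 1 — characteristic polynomial p(λ) = det(λI - Sigma) = λ³ - tr·λ² + c_1·λ - det, where tr = trace, c_1 = sum of the principal 2×2 minors, det = det(Sigma):
  tr = 4 + 8 + 5 = 17,
  c_1 = (4·8 - (-1)²) + (4·5 - (-1)²) + (8·5 - (1)²) = 31 + 19 + 39 = 89,
  det = 4·(8·5 - (1)²) - (-1)·((-1)·5 - (1)·(-1)) + (-1)·((-1)·(1) - 8·(-1)) = 4·(39) - (-1)·(-4) + (-1)·(7) = 145.
  So p(λ) = λ³ - 17λ² + 89λ - 145.
Step 2 — look for an integer root (rational root theorem: any rational root is an integer divisor of 145). Testing λ = 5:
  p(5) = 125 - 425 + 445 - 145 = 0  ✓
  Dividing out (λ - 5): p(λ) = (λ - 5)(λ² - 12λ + 29).
Step 3 — remaining eigenvalues from the quadratic λ² - 12λ + 29 = 0:
  Δ = 12² - 4·29 = 144 - 116 = 28,  λ = (12 ± √28)/2 = (12 ± 5.2915)/2 ≈ 8.6458 or 3.3542.
  Sorted: λ_1 = 8.6458,  λ_2 = 5,  λ_3 = 3.3542  (check: sum = 17 = tr ✓).

Step 4 — unit eigenvector for λ_1 ≈ 8.6458: v spans the null space of (Sigma - λ_1 I), whose rows are
  r_1 = (-4.6458, -1, -1),  r_2 = (-1, -0.6458, 1),  r_3 = (-1, 1, -3.6458).
  v is orthogonal to every row, so take v ∝ r_1 × r_2 = ((-1)·(1) - (-1)·(-0.6458), (-1)·(-1) - (-4.6458)·(1), (-4.6458)·(-0.6458) - (-1)·(-1)) ≈ (-1.6458, 5.6458, 2).
  Rescale (multiply by -1 so the first nonzero entry is positive): u = (1.6458, -5.6458, -2).
  ||u|| = √((1.6458)² + (-5.6458)² + (-2)²) = √(38.583) ≈ 6.2115,  v_1 = u/||u|| ≈ (0.265, -0.9089, -0.322) (||v_1|| = 1).

λ_1 = 8.6458,  λ_2 = 5,  λ_3 = 3.3542;  v_1 ≈ (0.265, -0.9089, -0.322)


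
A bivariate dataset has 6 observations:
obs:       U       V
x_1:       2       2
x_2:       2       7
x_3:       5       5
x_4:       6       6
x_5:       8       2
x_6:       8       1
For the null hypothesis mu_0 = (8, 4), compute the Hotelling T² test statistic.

Step 1 — sample mean vector:
  mean(U) = (2 + 2 + 5 + 6 + 8 + 8) / 6 = 31/6 = 5.1667
  mean(V) = (2 + 7 + 5 + 6 + 2 + 1) / 6 = 23/6 = 3.8333
  x̄ = (5.1667, 3.8333),  deviation x̄ - mu_0 = (5.1667, 3.8333) - (8, 4) = (-2.8333, -0.1667).

Step 2 — sample covariance matrix, S[i,j] = (1/(n-1)) · Σ_k (x_{k,i} - mean_i) · (x_{k,j} - mean_j), divisor n-1 = 5:
  S[U,U] = ((-3.1667)·(-3.1667) + (-3.1667)·(-3.1667) + (-0.1667)·(-0.1667) + (0.8333)·(0.8333) + (2.8333)·(2.8333) + (2.8333)·(2.8333)) / 5 = 36.8333/5 = 7.3667
  S[U,V] = ((-3.1667)·(-1.8333) + (-3.1667)·(3.1667) + (-0.1667)·(1.1667) + (0.8333)·(2.1667) + (2.8333)·(-1.8333) + (2.8333)·(-2.8333)) / 5 = -15.8333/5 = -3.1667
  S[V,V] = ((-1.8333)·(-1.8333) + (3.1667)·(3.1667) + (1.1667)·(1.1667) + (2.1667)·(2.1667) + (-1.8333)·(-1.8333) + (-2.8333)·(-2.8333)) / 5 = 30.8333/5 = 6.1667
  S = [[7.3667, -3.1667],
 [-3.1667, 6.1667]].

Step 3 — invert S. det(S) = 7.3667·6.1667 - (-3.1667)² = 35.4.
  S^{-1} = (1/det) · [[d, -b], [-b, a]] = [[0.1742, 0.0895],
 [0.0895, 0.2081]].

Step 4 — quadratic form (x̄ - mu_0)^T · S^{-1} · (x̄ - mu_0):
  S^{-1} · (x̄ - mu_0) = (-0.5085, -0.2881),
  (x̄ - mu_0)^T · [...] = (-2.8333)·(-0.5085) + (-0.1667)·(-0.2881) = 1.4887.

Step 5 — scale by n: T² = 6 · 1.4887 = 8.9322.

T² ≈ 8.9322


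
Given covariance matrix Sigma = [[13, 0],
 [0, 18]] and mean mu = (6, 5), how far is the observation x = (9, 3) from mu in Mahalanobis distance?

Step 1 — centre the observation: (x - mu) = (3, -2).

Step 2 — invert Sigma. det(Sigma) = 13·18 - (0)² = 234.
  Sigma^{-1} = (1/det) · [[d, -b], [-b, a]] = [[0.0769, 0],
 [0, 0.0556]].

Step 3 — form the quadratic (x - mu)^T · Sigma^{-1} · (x - mu):
  Sigma^{-1} · (x - mu) = (0.2308, -0.1111).
  (x - mu)^T · [Sigma^{-1} · (x - mu)] = (3)·(0.2308) + (-2)·(-0.1111) = 0.9145.

Step 4 — take square root: d = √(0.9145) ≈ 0.9563.

d(x, mu) = √(0.9145) ≈ 0.9563


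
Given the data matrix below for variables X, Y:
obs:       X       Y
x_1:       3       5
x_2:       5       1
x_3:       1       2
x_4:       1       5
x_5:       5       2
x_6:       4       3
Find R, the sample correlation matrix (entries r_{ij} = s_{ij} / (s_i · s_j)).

Step 1 — column means:
  mean(X) = (3 + 5 + 1 + 1 + 5 + 4) / 6 = 19/6 = 3.1667
  mean(Y) = (5 + 1 + 2 + 5 + 2 + 3) / 6 = 18/6 = 3

Step 2 — sample variances and covariances s[i,j] = (1/(n-1)) · Σ_k (x_{k,i} - mean_i) · (x_{k,j} - mean_j), with n-1 = 5:
  s[X,X] = ((-0.1667)·(-0.1667) + (1.8333)·(1.8333) + (-2.1667)·(-2.1667) + (-2.1667)·(-2.1667) + (1.8333)·(1.8333) + (0.8333)·(0.8333)) / 5 = 16.8333/5 = 3.3667
  s[X,Y] = ((-0.1667)·(2) + (1.8333)·(-2) + (-2.1667)·(-1) + (-2.1667)·(2) + (1.8333)·(-1) + (0.8333)·(0)) / 5 = -8/5 = -1.6
  s[Y,Y] = ((2)·(2) + (-2)·(-2) + (-1)·(-1) + (2)·(2) + (-1)·(-1) + (0)·(0)) / 5 = 14/5 = 2.8
  Sample standard deviations s_i = √(s[i,i]):
  s(X) = √(3.3667) = 1.8348
  s(Y) = √(2.8) = 1.6733

Step 3 — r_{ij} = s_{ij} / (s_i · s_j):
  r[X,X] = 1 (diagonal).
  r[X,Y] = -1.6 / (1.8348 · 1.6733) = -1.6 / 3.0703 = -0.5211
  r[Y,Y] = 1 (diagonal).

R is symmetric with unit diagonal. Assembling:

R = [[1, -0.5211],
 [-0.5211, 1]]


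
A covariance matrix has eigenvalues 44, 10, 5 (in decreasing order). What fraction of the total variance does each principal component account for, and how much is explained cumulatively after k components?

Step 1 — total variance = trace(Sigma) = Σ λ_i = 44 + 10 + 5 = 59.

Step 2 — fraction explained by component i = λ_i / Σ λ:
  PC1: 44/59 = 0.7458
  PC2: 10/59 = 0.1695
  PC3: 5/59 = 0.0847

Step 3 — cumulative fraction after k components = (λ_1 + ... + λ_k) / Σ λ:
  k = 1: 44/59 = 0.7458
  k = 2: (44 + 10)/59 = 54/59 = 0.9153
  k = 3: (44 + 10 + 5)/59 = 59/59 = 1

Summary (fraction, with percent):

explained: PC1 0.7458 (74.58%), PC2 0.1695 (16.95%), PC3 0.0847 (8.47%);  cumulative: 0.7458, 0.9153, 1


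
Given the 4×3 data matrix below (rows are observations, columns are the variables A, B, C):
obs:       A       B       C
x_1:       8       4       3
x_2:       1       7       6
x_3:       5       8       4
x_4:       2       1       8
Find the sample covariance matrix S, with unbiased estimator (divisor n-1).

Step 1 — column means:
  mean(A) = (8 + 1 + 5 + 2) / 4 = 16/4 = 4
  mean(B) = (4 + 7 + 8 + 1) / 4 = 20/4 = 5
  mean(C) = (3 + 6 + 4 + 8) / 4 = 21/4 = 5.25

Step 2 — sample covariance S[i,j] = (1/(n-1)) · Σ_k (x_{k,i} - mean_i) · (x_{k,j} - mean_j), with n-1 = 3.
  S[A,A] = ((4)·(4) + (-3)·(-3) + (1)·(1) + (-2)·(-2)) / 3 = 30/3 = 10
  S[A,B] = ((4)·(-1) + (-3)·(2) + (1)·(3) + (-2)·(-4)) / 3 = 1/3 = 0.3333
  S[A,C] = ((4)·(-2.25) + (-3)·(0.75) + (1)·(-1.25) + (-2)·(2.75)) / 3 = -18/3 = -6
  S[B,B] = ((-1)·(-1) + (2)·(2) + (3)·(3) + (-4)·(-4)) / 3 = 30/3 = 10
  S[B,C] = ((-1)·(-2.25) + (2)·(0.75) + (3)·(-1.25) + (-4)·(2.75)) / 3 = -11/3 = -3.6667
  S[C,C] = ((-2.25)·(-2.25) + (0.75)·(0.75) + (-1.25)·(-1.25) + (2.75)·(2.75)) / 3 = 14.75/3 = 4.9167

S is symmetric (S[j,i] = S[i,j]). Assembling:

S = [[10, 0.3333, -6],
 [0.3333, 10, -3.6667],
 [-6, -3.6667, 4.9167]]


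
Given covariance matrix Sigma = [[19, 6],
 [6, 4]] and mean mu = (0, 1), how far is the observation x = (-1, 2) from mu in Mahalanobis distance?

Step 1 — centre the observation: (x - mu) = (-1, 1).

Step 2 — invert Sigma. det(Sigma) = 19·4 - (6)² = 40.
  Sigma^{-1} = (1/det) · [[d, -b], [-b, a]] = [[0.1, -0.15],
 [-0.15, 0.475]].

Step 3 — form the quadratic (x - mu)^T · Sigma^{-1} · (x - mu):
  Sigma^{-1} · (x - mu) = (-0.25, 0.625).
  (x - mu)^T · [Sigma^{-1} · (x - mu)] = (-1)·(-0.25) + (1)·(0.625) = 0.875.

Step 4 — take square root: d = √(0.875) ≈ 0.9354.

d(x, mu) = √(0.875) ≈ 0.9354


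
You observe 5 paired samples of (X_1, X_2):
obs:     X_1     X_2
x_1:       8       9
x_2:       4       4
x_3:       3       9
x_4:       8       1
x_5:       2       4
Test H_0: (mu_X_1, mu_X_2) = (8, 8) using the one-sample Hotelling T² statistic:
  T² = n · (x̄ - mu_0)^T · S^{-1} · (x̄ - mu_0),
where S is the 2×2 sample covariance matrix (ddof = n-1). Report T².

Step 1 — sample mean vector:
  mean(X_1) = (8 + 4 + 3 + 8 + 2) / 5 = 25/5 = 5
  mean(X_2) = (9 + 4 + 9 + 1 + 4) / 5 = 27/5 = 5.4
  x̄ = (5, 5.4),  deviation x̄ - mu_0 = (5, 5.4) - (8, 8) = (-3, -2.6).

Step 2 — sample covariance matrix, S[i,j] = (1/(n-1)) · Σ_k (x_{k,i} - mean_i) · (x_{k,j} - mean_j), divisor n-1 = 4:
  S[X_1,X_1] = ((3)·(3) + (-1)·(-1) + (-2)·(-2) + (3)·(3) + (-3)·(-3)) / 4 = 32/4 = 8
  S[X_1,X_2] = ((3)·(3.6) + (-1)·(-1.4) + (-2)·(3.6) + (3)·(-4.4) + (-3)·(-1.4)) / 4 = -4/4 = -1
  S[X_2,X_2] = ((3.6)·(3.6) + (-1.4)·(-1.4) + (3.6)·(3.6) + (-4.4)·(-4.4) + (-1.4)·(-1.4)) / 4 = 49.2/4 = 12.3
  S = [[8, -1],
 [-1, 12.3]].

Step 3 — invert S. det(S) = 8·12.3 - (-1)² = 97.4.
  S^{-1} = (1/det) · [[d, -b], [-b, a]] = [[0.1263, 0.0103],
 [0.0103, 0.0821]].

Step 4 — quadratic form (x̄ - mu_0)^T · S^{-1} · (x̄ - mu_0):
  S^{-1} · (x̄ - mu_0) = (-0.4055, -0.2444),
  (x̄ - mu_0)^T · [...] = (-3)·(-0.4055) + (-2.6)·(-0.2444) = 1.852.

Step 5 — scale by n: T² = 5 · 1.852 = 9.2598.

T² ≈ 9.2598


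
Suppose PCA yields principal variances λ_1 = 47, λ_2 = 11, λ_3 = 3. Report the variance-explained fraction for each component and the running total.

Step 1 — total variance = trace(Sigma) = Σ λ_i = 47 + 11 + 3 = 61.

Step 2 — fraction explained by component i = λ_i / Σ λ:
  PC1: 47/61 = 0.7705
  PC2: 11/61 = 0.1803
  PC3: 3/61 = 0.0492

Step 3 — cumulative fraction after k components = (λ_1 + ... + λ_k) / Σ λ:
  k = 1: 47/61 = 0.7705
  k = 2: (47 + 11)/61 = 58/61 = 0.9508
  k = 3: (47 + 11 + 3)/61 = 61/61 = 1

Summary (fraction, with percent):

explained: PC1 0.7705 (77.05%), PC2 0.1803 (18.03%), PC3 0.0492 (4.92%);  cumulative: 0.7705, 0.9508, 1


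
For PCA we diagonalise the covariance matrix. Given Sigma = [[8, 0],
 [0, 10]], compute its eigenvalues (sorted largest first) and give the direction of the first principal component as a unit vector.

Step 1 — characteristic polynomial of 2×2 Sigma:
  det(Sigma - λI) = λ² - trace · λ + det = 0.
  trace = 8 + 10 = 18, det = 8·10 - (0)² = 80.
Step 2 — discriminant:
  Δ = trace² - 4·det = 324 - 320 = 4.
Step 3 — eigenvalues:
  λ = (trace ± √Δ)/2 = (18 ± 2)/2,
  λ_1 = 10,  λ_2 = 8.

Step 4 — unit eigenvector for λ_1: Sigma is diagonal, so its eigenvectors are the coordinate axes. λ_1 = 10 is the diagonal entry on the second coordinate axis, hence
  v_1 = (0, 1) (||v_1|| = 1).

λ_1 = 10,  λ_2 = 8;  v_1 ≈ (0, 1)


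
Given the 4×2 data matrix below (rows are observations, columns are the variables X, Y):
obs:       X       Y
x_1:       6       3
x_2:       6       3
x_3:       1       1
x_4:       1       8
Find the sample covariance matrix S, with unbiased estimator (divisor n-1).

Step 1 — column means:
  mean(X) = (6 + 6 + 1 + 1) / 4 = 14/4 = 3.5
  mean(Y) = (3 + 3 + 1 + 8) / 4 = 15/4 = 3.75

Step 2 — sample covariance S[i,j] = (1/(n-1)) · Σ_k (x_{k,i} - mean_i) · (x_{k,j} - mean_j), with n-1 = 3.
  S[X,X] = ((2.5)·(2.5) + (2.5)·(2.5) + (-2.5)·(-2.5) + (-2.5)·(-2.5)) / 3 = 25/3 = 8.3333
  S[X,Y] = ((2.5)·(-0.75) + (2.5)·(-0.75) + (-2.5)·(-2.75) + (-2.5)·(4.25)) / 3 = -7.5/3 = -2.5
  S[Y,Y] = ((-0.75)·(-0.75) + (-0.75)·(-0.75) + (-2.75)·(-2.75) + (4.25)·(4.25)) / 3 = 26.75/3 = 8.9167

S is symmetric (S[j,i] = S[i,j]). Assembling:

S = [[8.3333, -2.5],
 [-2.5, 8.9167]]


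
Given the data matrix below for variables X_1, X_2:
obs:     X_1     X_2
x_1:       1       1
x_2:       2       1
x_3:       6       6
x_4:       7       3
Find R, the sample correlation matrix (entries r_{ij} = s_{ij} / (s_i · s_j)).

Step 1 — column means:
  mean(X_1) = (1 + 2 + 6 + 7) / 4 = 16/4 = 4
  mean(X_2) = (1 + 1 + 6 + 3) / 4 = 11/4 = 2.75

Step 2 — sample variances and covariances s[i,j] = (1/(n-1)) · Σ_k (x_{k,i} - mean_i) · (x_{k,j} - mean_j), with n-1 = 3:
  s[X_1,X_1] = ((-3)·(-3) + (-2)·(-2) + (2)·(2) + (3)·(3)) / 3 = 26/3 = 8.6667
  s[X_1,X_2] = ((-3)·(-1.75) + (-2)·(-1.75) + (2)·(3.25) + (3)·(0.25)) / 3 = 16/3 = 5.3333
  s[X_2,X_2] = ((-1.75)·(-1.75) + (-1.75)·(-1.75) + (3.25)·(3.25) + (0.25)·(0.25)) / 3 = 16.75/3 = 5.5833
  Sample standard deviations s_i = √(s[i,i]):
  s(X_1) = √(8.6667) = 2.9439
  s(X_2) = √(5.5833) = 2.3629

Step 3 — r_{ij} = s_{ij} / (s_i · s_j):
  r[X_1,X_1] = 1 (diagonal).
  r[X_1,X_2] = 5.3333 / (2.9439 · 2.3629) = 5.3333 / 6.9562 = 0.7667
  r[X_2,X_2] = 1 (diagonal).

R is symmetric with unit diagonal. Assembling:

R = [[1, 0.7667],
 [0.7667, 1]]


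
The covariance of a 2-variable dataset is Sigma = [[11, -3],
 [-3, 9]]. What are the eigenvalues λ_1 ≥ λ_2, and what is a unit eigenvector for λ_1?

Step 1 — characteristic polynomial of 2×2 Sigma:
  det(Sigma - λI) = λ² - trace · λ + det = 0.
  trace = 11 + 9 = 20, det = 11·9 - (-3)² = 90.
Step 2 — discriminant:
  Δ = trace² - 4·det = 400 - 360 = 40.
Step 3 — eigenvalues:
  λ = (trace ± √Δ)/2 = (20 ± 6.3246)/2,
  λ_1 = 13.1623,  λ_2 = 6.8377.

Step 4 — unit eigenvector for λ_1: solve (Sigma - λ_1 I)v = 0. First row:
  (11 - 13.1623)·v_x + (-3)·v_y = 0, i.e. (-2.1623)·v_x + (-3)·v_y = 0,
  so v ∝ (b, λ_1 - a) = (-3, 2.1623); multiply by -1 so the first entry is positive: u = (3, -2.1623).
  ||u|| = √((3)² + (-2.1623)²) = √(13.6754) ≈ 3.698,
  v_1 = u/||u|| ≈ (0.8112, -0.5847) (||v_1|| = 1).

λ_1 = 13.1623,  λ_2 = 6.8377;  v_1 ≈ (0.8112, -0.5847)


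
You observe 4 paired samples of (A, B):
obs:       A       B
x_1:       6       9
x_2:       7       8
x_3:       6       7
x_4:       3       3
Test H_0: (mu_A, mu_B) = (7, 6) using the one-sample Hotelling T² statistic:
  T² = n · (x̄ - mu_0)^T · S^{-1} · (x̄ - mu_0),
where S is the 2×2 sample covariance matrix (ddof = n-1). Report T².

Step 1 — sample mean vector:
  mean(A) = (6 + 7 + 6 + 3) / 4 = 22/4 = 5.5
  mean(B) = (9 + 8 + 7 + 3) / 4 = 27/4 = 6.75
  x̄ = (5.5, 6.75),  deviation x̄ - mu_0 = (5.5, 6.75) - (7, 6) = (-1.5, 0.75).

Step 2 — sample covariance matrix, S[i,j] = (1/(n-1)) · Σ_k (x_{k,i} - mean_i) · (x_{k,j} - mean_j), divisor n-1 = 3:
  S[A,A] = ((0.5)·(0.5) + (1.5)·(1.5) + (0.5)·(0.5) + (-2.5)·(-2.5)) / 3 = 9/3 = 3
  S[A,B] = ((0.5)·(2.25) + (1.5)·(1.25) + (0.5)·(0.25) + (-2.5)·(-3.75)) / 3 = 12.5/3 = 4.1667
  S[B,B] = ((2.25)·(2.25) + (1.25)·(1.25) + (0.25)·(0.25) + (-3.75)·(-3.75)) / 3 = 20.75/3 = 6.9167
  S = [[3, 4.1667],
 [4.1667, 6.9167]].

Step 3 — invert S. det(S) = 3·6.9167 - (4.1667)² = 3.3889.
  S^{-1} = (1/det) · [[d, -b], [-b, a]] = [[2.041, -1.2295],
 [-1.2295, 0.8852]].

Step 4 — quadratic form (x̄ - mu_0)^T · S^{-1} · (x̄ - mu_0):
  S^{-1} · (x̄ - mu_0) = (-3.9836, 2.5082),
  (x̄ - mu_0)^T · [...] = (-1.5)·(-3.9836) + (0.75)·(2.5082) = 7.8566.

Step 5 — scale by n: T² = 4 · 7.8566 = 31.4262.

T² ≈ 31.4262


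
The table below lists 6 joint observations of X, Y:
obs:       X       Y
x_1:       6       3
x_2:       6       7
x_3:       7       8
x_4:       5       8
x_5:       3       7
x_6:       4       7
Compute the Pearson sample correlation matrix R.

Step 1 — column means:
  mean(X) = (6 + 6 + 7 + 5 + 3 + 4) / 6 = 31/6 = 5.1667
  mean(Y) = (3 + 7 + 8 + 8 + 7 + 7) / 6 = 40/6 = 6.6667

Step 2 — sample variances and covariances s[i,j] = (1/(n-1)) · Σ_k (x_{k,i} - mean_i) · (x_{k,j} - mean_j), with n-1 = 5:
  s[X,X] = ((0.8333)·(0.8333) + (0.8333)·(0.8333) + (1.8333)·(1.8333) + (-0.1667)·(-0.1667) + (-2.1667)·(-2.1667) + (-1.1667)·(-1.1667)) / 5 = 10.8333/5 = 2.1667
  s[X,Y] = ((0.8333)·(-3.6667) + (0.8333)·(0.3333) + (1.8333)·(1.3333) + (-0.1667)·(1.3333) + (-2.1667)·(0.3333) + (-1.1667)·(0.3333)) / 5 = -1.6667/5 = -0.3333
  s[Y,Y] = ((-3.6667)·(-3.6667) + (0.3333)·(0.3333) + (1.3333)·(1.3333) + (1.3333)·(1.3333) + (0.3333)·(0.3333) + (0.3333)·(0.3333)) / 5 = 17.3333/5 = 3.4667
  Sample standard deviations s_i = √(s[i,i]):
  s(X) = √(2.1667) = 1.472
  s(Y) = √(3.4667) = 1.8619

Step 3 — r_{ij} = s_{ij} / (s_i · s_j):
  r[X,X] = 1 (diagonal).
  r[X,Y] = -0.3333 / (1.472 · 1.8619) = -0.3333 / 2.7406 = -0.1216
  r[Y,Y] = 1 (diagonal).

R is symmetric with unit diagonal. Assembling:

R = [[1, -0.1216],
 [-0.1216, 1]]


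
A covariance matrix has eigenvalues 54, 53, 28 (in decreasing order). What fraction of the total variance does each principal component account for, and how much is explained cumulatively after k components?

Step 1 — total variance = trace(Sigma) = Σ λ_i = 54 + 53 + 28 = 135.

Step 2 — fraction explained by component i = λ_i / Σ λ:
  PC1: 54/135 = 0.4
  PC2: 53/135 = 0.3926
  PC3: 28/135 = 0.2074

Step 3 — cumulative fraction after k components = (λ_1 + ... + λ_k) / Σ λ:
  k = 1: 54/135 = 0.4
  k = 2: (54 + 53)/135 = 107/135 = 0.7926
  k = 3: (54 + 53 + 28)/135 = 135/135 = 1

Summary (fraction, with percent):

explained: PC1 0.4 (40%), PC2 0.3926 (39.26%), PC3 0.2074 (20.74%);  cumulative: 0.4, 0.7926, 1


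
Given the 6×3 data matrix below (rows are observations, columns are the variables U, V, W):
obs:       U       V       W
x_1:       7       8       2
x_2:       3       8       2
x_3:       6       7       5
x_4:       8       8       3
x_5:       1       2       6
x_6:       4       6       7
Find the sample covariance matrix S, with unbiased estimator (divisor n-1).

Step 1 — column means:
  mean(U) = (7 + 3 + 6 + 8 + 1 + 4) / 6 = 29/6 = 4.8333
  mean(V) = (8 + 8 + 7 + 8 + 2 + 6) / 6 = 39/6 = 6.5
  mean(W) = (2 + 2 + 5 + 3 + 6 + 7) / 6 = 25/6 = 4.1667

Step 2 — sample covariance S[i,j] = (1/(n-1)) · Σ_k (x_{k,i} - mean_i) · (x_{k,j} - mean_j), with n-1 = 5.
  S[U,U] = ((2.1667)·(2.1667) + (-1.8333)·(-1.8333) + (1.1667)·(1.1667) + (3.1667)·(3.1667) + (-3.8333)·(-3.8333) + (-0.8333)·(-0.8333)) / 5 = 34.8333/5 = 6.9667
  S[U,V] = ((2.1667)·(1.5) + (-1.8333)·(1.5) + (1.1667)·(0.5) + (3.1667)·(1.5) + (-3.8333)·(-4.5) + (-0.8333)·(-0.5)) / 5 = 23.5/5 = 4.7
  S[U,W] = ((2.1667)·(-2.1667) + (-1.8333)·(-2.1667) + (1.1667)·(0.8333) + (3.1667)·(-1.1667) + (-3.8333)·(1.8333) + (-0.8333)·(2.8333)) / 5 = -12.8333/5 = -2.5667
  S[V,V] = ((1.5)·(1.5) + (1.5)·(1.5) + (0.5)·(0.5) + (1.5)·(1.5) + (-4.5)·(-4.5) + (-0.5)·(-0.5)) / 5 = 27.5/5 = 5.5
  S[V,W] = ((1.5)·(-2.1667) + (1.5)·(-2.1667) + (0.5)·(0.8333) + (1.5)·(-1.1667) + (-4.5)·(1.8333) + (-0.5)·(2.8333)) / 5 = -17.5/5 = -3.5
  S[W,W] = ((-2.1667)·(-2.1667) + (-2.1667)·(-2.1667) + (0.8333)·(0.8333) + (-1.1667)·(-1.1667) + (1.8333)·(1.8333) + (2.8333)·(2.8333)) / 5 = 22.8333/5 = 4.5667

S is symmetric (S[j,i] = S[i,j]). Assembling:

S = [[6.9667, 4.7, -2.5667],
 [4.7, 5.5, -3.5],
 [-2.5667, -3.5, 4.5667]]
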